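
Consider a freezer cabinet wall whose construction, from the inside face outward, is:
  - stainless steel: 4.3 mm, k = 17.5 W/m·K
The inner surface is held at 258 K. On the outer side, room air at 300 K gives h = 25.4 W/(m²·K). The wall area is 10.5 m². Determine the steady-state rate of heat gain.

Thermal resistances in series:
R_stainless steel = L/(kA) = 0.0043/(17.5×10.5) = 2.34×10^-5 K/W
R_outer film = 1/(h_o·A) = 1/(25.4×10.5) = 0.00375 K/W
R_total = 0.003773 K/W
Q = ΔT / R_total = 42 / 0.003773

Q ≈ 11100 W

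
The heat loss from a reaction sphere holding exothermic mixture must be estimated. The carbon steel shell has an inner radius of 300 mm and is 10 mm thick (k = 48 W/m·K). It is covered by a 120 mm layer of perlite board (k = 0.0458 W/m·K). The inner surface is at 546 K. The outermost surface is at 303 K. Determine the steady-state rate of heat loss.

Each spherical layer contributes R = (1/r_i − 1/r_o)/(4πk):
R_carbon steel shell = (1/0.3 − 1/0.31)/(4π×48) = 1.783×10^-4 K/W
R_perlite board = (1/0.31 − 1/0.43)/(4π×0.0458) = 1.564 K/W
R_total = 1.564 K/W
Q = ΔT/R_total = 243/1.564

Q ≈ 155 W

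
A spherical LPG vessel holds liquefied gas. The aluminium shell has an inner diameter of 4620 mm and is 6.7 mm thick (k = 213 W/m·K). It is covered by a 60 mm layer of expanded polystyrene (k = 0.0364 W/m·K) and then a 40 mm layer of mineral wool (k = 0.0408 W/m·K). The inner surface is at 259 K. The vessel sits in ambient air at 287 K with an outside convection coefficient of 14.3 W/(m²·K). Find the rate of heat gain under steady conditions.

For a spherical shell R = (1/r₁ − 1/r₂)/(4πk); film R = 1/(h·4πr²). In series:
R_aluminium shell = (1/2.31 − 1/2.3167)/(4π×213) = 4.677×10^-7 K/W
R_expanded polystyrene = (1/2.3167 − 1/2.3767)/(4π×0.0364) = 0.02382 K/W
R_mineral wool = (1/2.3767 − 1/2.4167)/(4π×0.0408) = 0.01358 K/W
R_outer film = 1/(h·4πr_o²) = 1/(14.3×4π×2.4167²) = 9.528×10^-4 K/W
R_total = 0.03836 K/W
Q = ΔT/R_total = 28/0.03836

Q ≈ 730 W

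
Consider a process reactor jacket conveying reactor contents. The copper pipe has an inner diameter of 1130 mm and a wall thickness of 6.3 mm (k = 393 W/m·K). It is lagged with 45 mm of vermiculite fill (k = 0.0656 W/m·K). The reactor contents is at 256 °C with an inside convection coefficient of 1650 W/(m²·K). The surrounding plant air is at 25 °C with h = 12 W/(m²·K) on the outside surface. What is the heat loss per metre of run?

Per-layer cylindrical resistances, series-summed:
R_inner film = 1/(h_i·2πr₁L) = 1/(1650×2π×0.565×1) = 1.707×10^-4 K/W
R_copper pipe wall = ln(571.3/565)/(2π×393×1) = 4.491×10^-6 K/W
R_vermiculite fill = ln(616.3/571.3)/(2π×0.0656×1) = 0.1839 K/W
R_outer film = 1/(h_o·2πr_oL) = 1/(12×2π×0.6163×1) = 0.02152 K/W
R_total = 0.2056 K/W
Q = ΔT/R_total = 231/0.2056

q′ ≈ 1120 W/m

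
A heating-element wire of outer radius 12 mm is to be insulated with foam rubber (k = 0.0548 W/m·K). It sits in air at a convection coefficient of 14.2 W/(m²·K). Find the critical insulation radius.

For a cylinder r_cr = k/h = 0.0548/14.2
r_cr = 3.86 mm; since the bare radius (12 mm) is above r_cr, any added insulation will reduce heat loss.

r_cr ≈ 3.86 mm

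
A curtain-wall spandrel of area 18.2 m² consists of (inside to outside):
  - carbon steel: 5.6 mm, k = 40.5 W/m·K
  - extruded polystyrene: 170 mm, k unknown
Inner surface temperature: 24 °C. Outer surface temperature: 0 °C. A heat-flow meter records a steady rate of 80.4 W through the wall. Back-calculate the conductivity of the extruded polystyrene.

Series thermal resistances:
R_carbon steel = L/(kA) = 0.0056/(40.5×18.2) = 7.597×10^-6 K/W
Sum of known resistances R_other = 7.597×10^-6 K/W
Total R = ΔT/Q = 24/80.4 = 0.2985 K/W
R_extruded polystyrene = R_total − R_other = 0.2985 K/W
k = L/(R·A) = 0.17/(0.2985×18.2)

k ≈ 0.0313 W/(m·K)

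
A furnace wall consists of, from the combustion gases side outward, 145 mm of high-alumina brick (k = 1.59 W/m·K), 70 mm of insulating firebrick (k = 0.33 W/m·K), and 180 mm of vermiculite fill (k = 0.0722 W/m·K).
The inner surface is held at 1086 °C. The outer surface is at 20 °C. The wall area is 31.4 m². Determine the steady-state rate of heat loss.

Q ≈ 12000 W

Series thermal resistances:
R_high-alumina brick = L/(kA) = 0.145/(1.59×31.4) = 0.002904 K/W
R_insulating firebrick = L/(kA) = 0.07/(0.33×31.4) = 0.006755 K/W
R_vermiculite fill = L/(kA) = 0.18/(0.0722×31.4) = 0.0794 K/W
R_total = 0.08906 K/W
Q = ΔT / R_total = 1066 / 0.08906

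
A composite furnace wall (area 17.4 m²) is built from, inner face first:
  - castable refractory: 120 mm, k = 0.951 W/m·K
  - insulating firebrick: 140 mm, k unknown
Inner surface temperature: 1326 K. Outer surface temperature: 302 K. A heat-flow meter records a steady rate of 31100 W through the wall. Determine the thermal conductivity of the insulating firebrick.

Series thermal resistances:
R_castable refractory = L/(kA) = 0.12/(0.951×17.4) = 0.007252 K/W
Sum of known resistances R_other = 0.007252 K/W
Total R = ΔT/Q = 1024/31100 = 0.03293 K/W
R_insulating firebrick = R_total − R_other = 0.02567 K/W
k = L/(R·A) = 0.14/(0.02567×17.4)

k ≈ 0.313 W/(m·K)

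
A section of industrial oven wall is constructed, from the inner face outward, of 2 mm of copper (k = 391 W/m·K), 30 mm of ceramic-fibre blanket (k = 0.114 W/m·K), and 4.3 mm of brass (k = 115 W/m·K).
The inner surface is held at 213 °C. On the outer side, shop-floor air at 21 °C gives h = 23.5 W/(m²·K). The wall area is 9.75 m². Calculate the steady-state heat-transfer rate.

Q ≈ 6120 W

Model the wall as resistances in series:
R_copper = L/(kA) = 0.002/(391×9.75) = 5.246×10^-7 K/W
R_ceramic-fibre blanket = L/(kA) = 0.03/(0.114×9.75) = 0.02699 K/W
R_brass = L/(kA) = 0.0043/(115×9.75) = 3.835×10^-6 K/W
R_outer film = 1/(h_o·A) = 1/(23.5×9.75) = 0.004364 K/W
R_total = 0.03136 K/W
Q = ΔT / R_total = 192 / 0.03136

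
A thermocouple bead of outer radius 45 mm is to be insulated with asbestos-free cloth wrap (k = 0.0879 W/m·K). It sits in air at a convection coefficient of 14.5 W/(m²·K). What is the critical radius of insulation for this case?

r_cr ≈ 12.1 mm

For a sphere r_cr = 2k/h = 2×0.0879/14.5
r_cr = 12.1 mm; since the bare radius (45 mm) is above r_cr, any added insulation will reduce heat loss.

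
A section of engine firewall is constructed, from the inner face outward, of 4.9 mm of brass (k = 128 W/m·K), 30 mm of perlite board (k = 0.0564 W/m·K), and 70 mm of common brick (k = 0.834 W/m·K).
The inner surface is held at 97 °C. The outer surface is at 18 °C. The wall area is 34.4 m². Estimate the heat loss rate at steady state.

Q ≈ 4410 W

Treating each layer as a thermal resistance in series:
R_brass = L/(kA) = 0.0049/(128×34.4) = 1.113×10^-6 K/W
R_perlite board = L/(kA) = 0.03/(0.0564×34.4) = 0.01546 K/W
R_common brick = L/(kA) = 0.07/(0.834×34.4) = 0.00244 K/W
R_total = 0.0179 K/W
Q = ΔT / R_total = 79 / 0.0179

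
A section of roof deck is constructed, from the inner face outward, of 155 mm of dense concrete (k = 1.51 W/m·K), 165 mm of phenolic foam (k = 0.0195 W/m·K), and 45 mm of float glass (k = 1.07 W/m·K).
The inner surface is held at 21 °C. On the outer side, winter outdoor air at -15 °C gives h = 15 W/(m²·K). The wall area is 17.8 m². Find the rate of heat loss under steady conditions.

Model the wall as resistances in series:
R_dense concrete = L/(kA) = 0.155/(1.51×17.8) = 0.005767 K/W
R_phenolic foam = L/(kA) = 0.165/(0.0195×17.8) = 0.4754 K/W
R_float glass = L/(kA) = 0.045/(1.07×17.8) = 0.002363 K/W
R_outer film = 1/(h_o·A) = 1/(15×17.8) = 0.003745 K/W
R_total = 0.4872 K/W
Q = ΔT / R_total = 36 / 0.4872

Q ≈ 73.9 W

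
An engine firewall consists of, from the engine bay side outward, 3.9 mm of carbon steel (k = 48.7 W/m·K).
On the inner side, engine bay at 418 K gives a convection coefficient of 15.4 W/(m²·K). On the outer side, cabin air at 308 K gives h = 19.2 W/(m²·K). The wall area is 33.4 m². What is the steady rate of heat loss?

Q ≈ 31400 W

Series thermal resistances:
R_inner film = 1/(h_i·A) = 1/(15.4×33.4) = 0.001944 K/W
R_carbon steel = L/(kA) = 0.0039/(48.7×33.4) = 2.398×10^-6 K/W
R_outer film = 1/(h_o·A) = 1/(19.2×33.4) = 0.001559 K/W
R_total = 0.003506 K/W
Q = ΔT / R_total = 110 / 0.003506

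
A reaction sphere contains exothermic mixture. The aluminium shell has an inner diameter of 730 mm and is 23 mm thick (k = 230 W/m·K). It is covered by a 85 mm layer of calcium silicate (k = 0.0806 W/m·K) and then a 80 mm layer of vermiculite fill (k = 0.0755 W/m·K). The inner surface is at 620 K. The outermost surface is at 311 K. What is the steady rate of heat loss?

Q ≈ 396 W

For a spherical shell R = (1/r₁ − 1/r₂)/(4πk); film R = 1/(h·4πr²). In series:
R_aluminium shell = (1/0.365 − 1/0.388)/(4π×230) = 5.619×10^-5 K/W
R_calcium silicate = (1/0.388 − 1/0.473)/(4π×0.0806) = 0.4573 K/W
R_vermiculite fill = (1/0.473 − 1/0.553)/(4π×0.0755) = 0.3224 K/W
R_total = 0.7797 K/W
Q = ΔT/R_total = 309/0.7797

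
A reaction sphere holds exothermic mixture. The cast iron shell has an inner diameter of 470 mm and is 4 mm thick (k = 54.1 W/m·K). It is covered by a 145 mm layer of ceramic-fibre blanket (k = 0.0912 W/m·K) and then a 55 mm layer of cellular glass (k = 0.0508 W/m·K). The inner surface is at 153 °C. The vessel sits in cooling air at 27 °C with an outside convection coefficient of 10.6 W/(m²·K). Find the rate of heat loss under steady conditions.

Q ≈ 65.3 W

Each spherical layer contributes R = (1/r_i − 1/r_o)/(4πk):
R_cast iron shell = (1/0.235 − 1/0.239)/(4π×54.1) = 1.048×10^-4 K/W
R_ceramic-fibre blanket = (1/0.239 − 1/0.384)/(4π×0.0912) = 1.379 K/W
R_cellular glass = (1/0.384 − 1/0.439)/(4π×0.0508) = 0.5111 K/W
R_outer film = 1/(h·4πr_o²) = 1/(10.6×4π×0.439²) = 0.03895 K/W
R_total = 1.929 K/W
Q = ΔT/R_total = 126/1.929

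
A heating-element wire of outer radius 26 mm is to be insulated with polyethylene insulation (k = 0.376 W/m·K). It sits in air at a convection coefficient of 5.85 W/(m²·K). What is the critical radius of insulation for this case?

r_cr ≈ 64.3 mm

For a cylinder r_cr = k/h = 0.376/5.85
r_cr = 64.3 mm; since the bare radius (26 mm) is below r_cr, adding a thin layer of insulation will *increase* heat loss.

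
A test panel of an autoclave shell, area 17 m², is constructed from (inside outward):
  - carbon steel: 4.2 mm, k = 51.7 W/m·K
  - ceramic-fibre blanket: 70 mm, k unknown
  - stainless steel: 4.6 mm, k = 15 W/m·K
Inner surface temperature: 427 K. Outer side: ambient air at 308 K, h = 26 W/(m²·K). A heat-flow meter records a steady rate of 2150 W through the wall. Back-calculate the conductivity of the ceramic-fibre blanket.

Series thermal resistances:
R_carbon steel = L/(kA) = 0.0042/(51.7×17) = 4.779×10^-6 K/W
R_stainless steel = L/(kA) = 0.0046/(15×17) = 1.804×10^-5 K/W
R_outer film = 1/(h_o·A) = 1/(26×17) = 0.002262 K/W
Sum of known resistances R_other = 0.002285 K/W
Total R = ΔT/Q = 119/2150 = 0.05535 K/W
R_ceramic-fibre blanket = R_total − R_other = 0.05306 K/W
k = L/(R·A) = 0.07/(0.05306×17)

k ≈ 0.0776 W/(m·K)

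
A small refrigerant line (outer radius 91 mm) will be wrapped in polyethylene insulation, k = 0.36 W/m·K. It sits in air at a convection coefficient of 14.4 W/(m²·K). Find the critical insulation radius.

For a cylinder r_cr = k/h = 0.36/14.4
r_cr = 25 mm; since the bare radius (91 mm) is above r_cr, any added insulation will reduce heat loss.

r_cr ≈ 25 mm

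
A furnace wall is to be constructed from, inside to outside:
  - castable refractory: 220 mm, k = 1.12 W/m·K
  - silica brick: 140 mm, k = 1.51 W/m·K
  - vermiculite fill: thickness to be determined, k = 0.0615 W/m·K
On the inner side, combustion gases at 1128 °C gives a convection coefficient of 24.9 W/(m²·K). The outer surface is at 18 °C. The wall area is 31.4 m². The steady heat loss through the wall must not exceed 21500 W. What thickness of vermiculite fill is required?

Treating each layer as a thermal resistance in series:
R_inner film = 1/(h_i·A) = 1/(24.9×31.4) = 0.001279 K/W
R_castable refractory = L/(kA) = 0.22/(1.12×31.4) = 0.006256 K/W
R_silica brick = L/(kA) = 0.14/(1.51×31.4) = 0.002953 K/W
Sum of the known resistances R_other = 0.01049 K/W
Required total resistance R_tot = ΔT/Q_allow = 1110/21500 = 0.05163 K/W
R_vermiculite fill = R_tot − R_other = 0.04114 K/W
L = R·k·A = 0.04114×0.0615×31.4

L ≈ 79.4 mm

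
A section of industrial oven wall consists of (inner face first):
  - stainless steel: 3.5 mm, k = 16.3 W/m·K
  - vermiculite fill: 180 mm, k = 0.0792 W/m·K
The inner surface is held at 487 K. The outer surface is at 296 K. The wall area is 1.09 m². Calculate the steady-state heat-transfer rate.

Q ≈ 91.6 W

Thermal resistances in series:
R_stainless steel = L/(kA) = 0.0035/(16.3×1.09) = 1.97×10^-4 K/W
R_vermiculite fill = L/(kA) = 0.18/(0.0792×1.09) = 2.085 K/W
R_total = 2.085 K/W
Q = ΔT / R_total = 191 / 2.085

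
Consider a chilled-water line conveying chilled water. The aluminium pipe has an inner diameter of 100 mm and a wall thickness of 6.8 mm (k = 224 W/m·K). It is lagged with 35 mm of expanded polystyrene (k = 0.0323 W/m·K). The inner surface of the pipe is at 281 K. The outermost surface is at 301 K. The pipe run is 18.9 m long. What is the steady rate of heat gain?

Per-layer cylindrical resistances, series-summed:
R_aluminium pipe wall = ln(56.8/50)/(2π×224×18.9) = 4.794×10^-6 K/W
R_expanded polystyrene = ln(91.8/56.8)/(2π×0.0323×18.9) = 0.1252 K/W
R_total = 0.1252 K/W
Q = ΔT/R_total = 20/0.1252

Q ≈ 160 W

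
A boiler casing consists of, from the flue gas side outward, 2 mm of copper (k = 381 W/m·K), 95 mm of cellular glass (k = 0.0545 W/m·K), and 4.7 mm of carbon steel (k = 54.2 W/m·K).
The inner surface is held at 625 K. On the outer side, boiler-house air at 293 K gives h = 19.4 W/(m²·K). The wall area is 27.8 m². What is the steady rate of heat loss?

Series thermal resistances:
R_copper = L/(kA) = 0.002/(381×27.8) = 1.888×10^-7 K/W
R_cellular glass = L/(kA) = 0.095/(0.0545×27.8) = 0.0627 K/W
R_carbon steel = L/(kA) = 0.0047/(54.2×27.8) = 3.119×10^-6 K/W
R_outer film = 1/(h_o·A) = 1/(19.4×27.8) = 0.001854 K/W
R_total = 0.06456 K/W
Q = ΔT / R_total = 332 / 0.06456

Q ≈ 5140 W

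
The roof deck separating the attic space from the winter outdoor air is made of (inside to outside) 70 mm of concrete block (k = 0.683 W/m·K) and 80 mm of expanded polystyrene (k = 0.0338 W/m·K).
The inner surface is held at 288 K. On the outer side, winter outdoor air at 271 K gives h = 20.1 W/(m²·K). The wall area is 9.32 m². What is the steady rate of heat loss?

Q ≈ 62.9 W

Using the resistance-network approach (series):
R_concrete block = L/(kA) = 0.07/(0.683×9.32) = 0.011 K/W
R_expanded polystyrene = L/(kA) = 0.08/(0.0338×9.32) = 0.254 K/W
R_outer film = 1/(h_o·A) = 1/(20.1×9.32) = 0.005338 K/W
R_total = 0.2703 K/W
Q = ΔT / R_total = 17 / 0.2703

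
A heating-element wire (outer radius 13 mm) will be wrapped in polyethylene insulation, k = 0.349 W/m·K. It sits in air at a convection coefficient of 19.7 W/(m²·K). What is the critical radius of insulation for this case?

For a cylinder r_cr = k/h = 0.349/19.7
r_cr = 17.7 mm; since the bare radius (13 mm) is below r_cr, adding a thin layer of insulation will *increase* heat loss.

r_cr ≈ 17.7 mm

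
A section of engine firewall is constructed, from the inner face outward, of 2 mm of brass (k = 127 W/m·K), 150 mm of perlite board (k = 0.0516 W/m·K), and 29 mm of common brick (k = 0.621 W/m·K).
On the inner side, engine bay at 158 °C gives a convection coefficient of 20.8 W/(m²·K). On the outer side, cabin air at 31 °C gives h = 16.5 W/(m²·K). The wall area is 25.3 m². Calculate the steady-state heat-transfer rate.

Thermal resistances in series:
R_inner film = 1/(h_i·A) = 1/(20.8×25.3) = 0.0019 K/W
R_brass = L/(kA) = 0.002/(127×25.3) = 6.225×10^-7 K/W
R_perlite board = L/(kA) = 0.15/(0.0516×25.3) = 0.1149 K/W
R_common brick = L/(kA) = 0.029/(0.621×25.3) = 0.001846 K/W
R_outer film = 1/(h_o·A) = 1/(16.5×25.3) = 0.002395 K/W
R_total = 0.121 K/W
Q = ΔT / R_total = 127 / 0.121

Q ≈ 1050 W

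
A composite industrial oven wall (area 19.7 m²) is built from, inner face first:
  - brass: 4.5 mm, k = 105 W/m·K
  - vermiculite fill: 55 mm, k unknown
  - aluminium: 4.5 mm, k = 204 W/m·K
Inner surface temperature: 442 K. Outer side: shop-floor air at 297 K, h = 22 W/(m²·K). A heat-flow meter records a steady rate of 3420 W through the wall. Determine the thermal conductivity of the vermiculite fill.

Model the wall as resistances in series:
R_brass = L/(kA) = 0.0045/(105×19.7) = 2.175×10^-6 K/W
R_aluminium = L/(kA) = 0.0045/(204×19.7) = 1.12×10^-6 K/W
R_outer film = 1/(h_o·A) = 1/(22×19.7) = 0.002307 K/W
Sum of known resistances R_other = 0.002311 K/W
Total R = ΔT/Q = 145/3420 = 0.0424 K/W
R_vermiculite fill = R_total − R_other = 0.04009 K/W
k = L/(R·A) = 0.055/(0.04009×19.7)

k ≈ 0.0696 W/(m·K)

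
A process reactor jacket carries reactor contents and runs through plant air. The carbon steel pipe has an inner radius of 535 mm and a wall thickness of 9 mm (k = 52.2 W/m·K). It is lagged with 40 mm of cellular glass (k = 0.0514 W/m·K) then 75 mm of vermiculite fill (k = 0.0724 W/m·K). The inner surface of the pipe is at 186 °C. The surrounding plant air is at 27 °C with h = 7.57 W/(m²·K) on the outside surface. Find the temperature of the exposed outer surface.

Radial resistances (cylindrical: R_cond = ln(r_o/r_i)/(2πkL), R_conv = 1/(h·2πrL)):
R_carbon steel pipe wall = ln(544/535)/(2π×52.2×1) = 5.086×10^-5 K/W
R_cellular glass = ln(584/544)/(2π×0.0514×1) = 0.2197 K/W
R_vermiculite fill = ln(659/584)/(2π×0.0724×1) = 0.2656 K/W
R_outer film = 1/(h_o·2πr_oL) = 1/(7.57×2π×0.659×1) = 0.0319 K/W
R_total = 0.5173 K/W
Q = ΔT/R_total = 159/0.5173
Q = 307 W/m
T_interface = T_inner − Q·ΣR(inner→interface) = 186 − 307×0.4853

T ≈ 36.8 °C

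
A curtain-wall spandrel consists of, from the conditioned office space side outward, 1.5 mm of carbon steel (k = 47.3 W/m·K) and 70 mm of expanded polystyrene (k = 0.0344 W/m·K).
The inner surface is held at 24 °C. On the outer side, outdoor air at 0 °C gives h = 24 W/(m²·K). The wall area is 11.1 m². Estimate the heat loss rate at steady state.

Model the wall as resistances in series:
R_carbon steel = L/(kA) = 0.0015/(47.3×11.1) = 2.857×10^-6 K/W
R_expanded polystyrene = L/(kA) = 0.07/(0.0344×11.1) = 0.1833 K/W
R_outer film = 1/(h_o·A) = 1/(24×11.1) = 0.003754 K/W
R_total = 0.1871 K/W
Q = ΔT / R_total = 24 / 0.1871

Q ≈ 128 W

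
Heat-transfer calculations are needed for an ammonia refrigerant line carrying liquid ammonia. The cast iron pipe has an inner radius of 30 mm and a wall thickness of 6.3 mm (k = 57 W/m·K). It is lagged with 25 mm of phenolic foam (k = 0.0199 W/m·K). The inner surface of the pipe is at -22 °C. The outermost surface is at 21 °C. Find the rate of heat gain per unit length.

q′ ≈ 10.3 W/m

Treating each annulus and film as a series resistance:
R_cast iron pipe wall = ln(36.3/30)/(2π×57×1) = 5.322×10^-4 K/W
R_phenolic foam = ln(61.3/36.3)/(2π×0.0199×1) = 4.191 K/W
R_total = 4.191 K/W
Q = ΔT/R_total = 43/4.191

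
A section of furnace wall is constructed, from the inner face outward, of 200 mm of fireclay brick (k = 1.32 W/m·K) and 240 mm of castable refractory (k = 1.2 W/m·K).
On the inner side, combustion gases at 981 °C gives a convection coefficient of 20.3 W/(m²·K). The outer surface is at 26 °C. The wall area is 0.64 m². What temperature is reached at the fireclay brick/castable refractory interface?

T ≈ 503 °C

Model the wall as resistances in series:
R_inner film = 1/(h_i·A) = 1/(20.3×0.64) = 0.07697 K/W
R_fireclay brick = L/(kA) = 0.2/(1.32×0.64) = 0.2367 K/W
R_castable refractory = L/(kA) = 0.24/(1.2×0.64) = 0.3125 K/W
R_total = 0.6262 K/W;  Q = ΔT/R_total = 955/0.6262 = 1525 W
T_interface = T_inner − Q·ΣR(inner→interface) = 981 − 1530×0.3137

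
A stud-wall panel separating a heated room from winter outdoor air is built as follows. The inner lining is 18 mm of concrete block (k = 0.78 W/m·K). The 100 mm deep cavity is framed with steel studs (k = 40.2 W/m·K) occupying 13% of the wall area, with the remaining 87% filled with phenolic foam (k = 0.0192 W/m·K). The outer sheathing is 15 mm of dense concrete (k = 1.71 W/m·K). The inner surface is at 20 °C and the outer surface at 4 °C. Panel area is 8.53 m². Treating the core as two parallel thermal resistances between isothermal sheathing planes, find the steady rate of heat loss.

Sheathing layers in series; stud and cavity paths in parallel between them.
R_inner = 0.018/(0.78×8.53) = 0.002705 K/W
R_stud  = 0.1/(40.2×0.13×8.53) = 0.002243 K/W
R_cav   = 0.1/(0.0192×0.87×8.53) = 0.7018 K/W
1/R_core = 1/R_stud + 1/R_cav → R_core = 0.002236 K/W
R_outer = 0.015/(1.71×8.53) = 0.001028 K/W
R_total = 0.00597 K/W
Q = ΔT/R_total = 16/0.00597

Q ≈ 2680 W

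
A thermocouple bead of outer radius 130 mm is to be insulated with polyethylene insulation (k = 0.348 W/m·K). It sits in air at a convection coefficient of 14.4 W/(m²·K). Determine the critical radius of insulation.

For a sphere r_cr = 2k/h = 2×0.348/14.4
r_cr = 48.3 mm; since the bare radius (130 mm) is above r_cr, any added insulation will reduce heat loss.

r_cr ≈ 48.3 mm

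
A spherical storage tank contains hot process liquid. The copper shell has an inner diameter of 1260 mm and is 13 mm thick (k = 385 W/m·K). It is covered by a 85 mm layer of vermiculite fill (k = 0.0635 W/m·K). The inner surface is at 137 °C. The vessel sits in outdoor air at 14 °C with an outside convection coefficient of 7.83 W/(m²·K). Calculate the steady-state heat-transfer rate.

Each spherical layer contributes R = (1/r_i − 1/r_o)/(4πk):
R_copper shell = (1/0.63 − 1/0.643)/(4π×385) = 6.633×10^-6 K/W
R_vermiculite fill = (1/0.643 − 1/0.728)/(4π×0.0635) = 0.2276 K/W
R_outer film = 1/(h·4πr_o²) = 1/(7.83×4π×0.728²) = 0.01918 K/W
R_total = 0.2467 K/W
Q = ΔT/R_total = 123/0.2467

Q ≈ 498 W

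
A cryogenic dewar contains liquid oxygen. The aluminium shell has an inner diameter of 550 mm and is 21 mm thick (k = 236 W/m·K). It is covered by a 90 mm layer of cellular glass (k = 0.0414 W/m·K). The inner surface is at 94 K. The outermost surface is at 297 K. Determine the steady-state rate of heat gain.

Radial (spherical) resistances in series:
R_aluminium shell = (1/0.275 − 1/0.296)/(4π×236) = 8.699×10^-5 K/W
R_cellular glass = (1/0.296 − 1/0.386)/(4π×0.0414) = 1.514 K/W
R_total = 1.514 K/W
Q = ΔT/R_total = 203/1.514

Q ≈ 134 W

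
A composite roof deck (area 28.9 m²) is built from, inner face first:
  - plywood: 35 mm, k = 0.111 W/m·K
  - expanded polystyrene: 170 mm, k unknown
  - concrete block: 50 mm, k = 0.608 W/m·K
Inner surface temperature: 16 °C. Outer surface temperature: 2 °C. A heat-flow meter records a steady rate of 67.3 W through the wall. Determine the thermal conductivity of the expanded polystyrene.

Using the resistance-network approach (series):
R_plywood = L/(kA) = 0.035/(0.111×28.9) = 0.01091 K/W
R_concrete block = L/(kA) = 0.05/(0.608×28.9) = 0.002846 K/W
Sum of known resistances R_other = 0.01376 K/W
Total R = ΔT/Q = 14/67.3 = 0.208 K/W
R_expanded polystyrene = R_total − R_other = 0.1943 K/W
k = L/(R·A) = 0.17/(0.1943×28.9)

k ≈ 0.0303 W/(m·K)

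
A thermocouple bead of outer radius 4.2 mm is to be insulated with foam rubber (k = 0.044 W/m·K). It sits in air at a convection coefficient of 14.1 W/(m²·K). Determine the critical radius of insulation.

For a sphere r_cr = 2k/h = 2×0.044/14.1
r_cr = 6.24 mm; since the bare radius (4.2 mm) is below r_cr, adding a thin layer of insulation will *increase* heat loss.

r_cr ≈ 6.24 mm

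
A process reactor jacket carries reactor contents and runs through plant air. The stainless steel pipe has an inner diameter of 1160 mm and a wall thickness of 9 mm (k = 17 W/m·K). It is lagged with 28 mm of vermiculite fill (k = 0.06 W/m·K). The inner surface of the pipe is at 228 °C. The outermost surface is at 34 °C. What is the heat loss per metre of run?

q′ ≈ 1570 W/m

Cylindrical conduction, so R = ln(r₂/r₁)/(2πkL) per layer, in series:
R_stainless steel pipe wall = ln(589/580)/(2π×17×1) = 1.442×10^-4 K/W
R_vermiculite fill = ln(617/589)/(2π×0.06×1) = 0.1232 K/W
R_total = 0.1233 K/W
Q = ΔT/R_total = 194/0.1233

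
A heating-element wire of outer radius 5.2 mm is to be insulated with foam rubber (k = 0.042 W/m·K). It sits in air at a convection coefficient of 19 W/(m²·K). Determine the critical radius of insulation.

For a cylinder r_cr = k/h = 0.042/19
r_cr = 2.21 mm; since the bare radius (5.2 mm) is above r_cr, any added insulation will reduce heat loss.

r_cr ≈ 2.21 mm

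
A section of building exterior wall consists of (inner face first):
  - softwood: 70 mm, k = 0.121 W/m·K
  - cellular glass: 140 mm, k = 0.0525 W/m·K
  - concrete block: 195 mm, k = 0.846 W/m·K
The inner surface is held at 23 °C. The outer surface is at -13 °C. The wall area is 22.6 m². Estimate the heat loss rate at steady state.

Using the resistance-network approach (series):
R_softwood = L/(kA) = 0.07/(0.121×22.6) = 0.0256 K/W
R_cellular glass = L/(kA) = 0.14/(0.0525×22.6) = 0.118 K/W
R_concrete block = L/(kA) = 0.195/(0.846×22.6) = 0.0102 K/W
R_total = 0.1538 K/W
Q = ΔT / R_total = 36 / 0.1538

Q ≈ 234 W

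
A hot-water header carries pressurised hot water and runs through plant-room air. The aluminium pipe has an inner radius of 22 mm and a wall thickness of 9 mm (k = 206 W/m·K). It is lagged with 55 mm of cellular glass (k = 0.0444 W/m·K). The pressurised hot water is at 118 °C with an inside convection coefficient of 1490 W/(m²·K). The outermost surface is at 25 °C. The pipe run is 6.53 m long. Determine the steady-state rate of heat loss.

Q ≈ 166 W

Radial resistances (cylindrical: R_cond = ln(r_o/r_i)/(2πkL), R_conv = 1/(h·2πrL)):
R_inner film = 1/(h_i·2πr₁L) = 1/(1490×2π×0.022×6.53) = 7.435×10^-4 K/W
R_aluminium pipe wall = ln(31/22)/(2π×206×6.53) = 4.058×10^-5 K/W
R_cellular glass = ln(86/31)/(2π×0.0444×6.53) = 0.5601 K/W
R_total = 0.5609 K/W
Q = ΔT/R_total = 93/0.5609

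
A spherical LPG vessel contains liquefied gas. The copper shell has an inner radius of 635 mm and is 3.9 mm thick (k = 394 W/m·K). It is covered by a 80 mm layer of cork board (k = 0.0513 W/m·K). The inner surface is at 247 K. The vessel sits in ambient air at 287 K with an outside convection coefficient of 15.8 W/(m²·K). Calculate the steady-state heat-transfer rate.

Q ≈ 143 W

Spherical conduction: R = (1/r_in − 1/r_out)/(4πk) per layer; series-sum.
R_copper shell = (1/0.635 − 1/0.6389)/(4π×394) = 1.942×10^-6 K/W
R_cork board = (1/0.6389 − 1/0.7189)/(4π×0.0513) = 0.2702 K/W
R_outer film = 1/(h·4πr_o²) = 1/(15.8×4π×0.7189²) = 0.009745 K/W
R_total = 0.2799 K/W
Q = ΔT/R_total = 40/0.2799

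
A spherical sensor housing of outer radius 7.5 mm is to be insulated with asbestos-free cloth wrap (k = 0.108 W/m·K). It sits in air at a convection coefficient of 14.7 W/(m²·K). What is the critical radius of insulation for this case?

For a sphere r_cr = 2k/h = 2×0.108/14.7
r_cr = 14.7 mm; since the bare radius (7.5 mm) is below r_cr, adding a thin layer of insulation will *increase* heat loss.

r_cr ≈ 14.7 mm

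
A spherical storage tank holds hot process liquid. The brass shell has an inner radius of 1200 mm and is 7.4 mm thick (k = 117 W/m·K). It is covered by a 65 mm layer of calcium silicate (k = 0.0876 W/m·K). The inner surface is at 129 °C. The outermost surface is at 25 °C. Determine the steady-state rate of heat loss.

For a spherical shell R = (1/r₁ − 1/r₂)/(4πk); film R = 1/(h·4πr²). In series:
R_brass shell = (1/1.2 − 1/1.2074)/(4π×117) = 3.474×10^-6 K/W
R_calcium silicate = (1/1.2074 − 1/1.2724)/(4π×0.0876) = 0.03843 K/W
R_total = 0.03844 K/W
Q = ΔT/R_total = 104/0.03844

Q ≈ 2710 W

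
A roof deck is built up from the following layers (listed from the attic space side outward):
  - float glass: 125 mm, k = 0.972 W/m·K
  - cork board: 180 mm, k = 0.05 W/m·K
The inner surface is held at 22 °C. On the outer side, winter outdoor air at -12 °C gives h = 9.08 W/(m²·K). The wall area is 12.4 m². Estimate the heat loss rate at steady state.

Q ≈ 110 W

Using the resistance-network approach (series):
R_float glass = L/(kA) = 0.125/(0.972×12.4) = 0.01037 K/W
R_cork board = L/(kA) = 0.18/(0.05×12.4) = 0.2903 K/W
R_outer film = 1/(h_o·A) = 1/(9.08×12.4) = 0.008882 K/W
R_total = 0.3096 K/W
Q = ΔT / R_total = 34 / 0.3096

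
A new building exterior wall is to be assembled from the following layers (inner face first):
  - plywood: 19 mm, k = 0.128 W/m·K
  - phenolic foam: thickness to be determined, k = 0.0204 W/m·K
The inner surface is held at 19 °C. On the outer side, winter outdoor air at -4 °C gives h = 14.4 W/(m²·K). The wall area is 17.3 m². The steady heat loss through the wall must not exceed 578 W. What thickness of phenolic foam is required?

L ≈ 9.6 mm

Treating each layer as a thermal resistance in series:
R_plywood = L/(kA) = 0.019/(0.128×17.3) = 0.00858 K/W
R_outer film = 1/(h_o·A) = 1/(14.4×17.3) = 0.004014 K/W
Sum of the known resistances R_other = 0.01259 K/W
Required total resistance R_tot = ΔT/Q_allow = 23/578 = 0.03979 K/W
R_phenolic foam = R_tot − R_other = 0.0272 K/W
L = R·k·A = 0.0272×0.0204×17.3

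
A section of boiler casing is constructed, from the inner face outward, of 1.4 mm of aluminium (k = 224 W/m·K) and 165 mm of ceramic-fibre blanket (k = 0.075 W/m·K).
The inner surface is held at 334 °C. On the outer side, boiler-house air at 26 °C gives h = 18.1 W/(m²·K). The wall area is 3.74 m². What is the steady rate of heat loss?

Thermal resistances in series:
R_aluminium = L/(kA) = 0.0014/(224×3.74) = 1.671×10^-6 K/W
R_ceramic-fibre blanket = L/(kA) = 0.165/(0.075×3.74) = 0.5882 K/W
R_outer film = 1/(h_o·A) = 1/(18.1×3.74) = 0.01477 K/W
R_total = 0.603 K/W
Q = ΔT / R_total = 308 / 0.603

Q ≈ 511 W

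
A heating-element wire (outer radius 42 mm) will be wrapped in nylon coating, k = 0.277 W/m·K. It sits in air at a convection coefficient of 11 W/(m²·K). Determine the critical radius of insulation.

r_cr ≈ 25.2 mm

For a cylinder r_cr = k/h = 0.277/11
r_cr = 25.2 mm; since the bare radius (42 mm) is above r_cr, any added insulation will reduce heat loss.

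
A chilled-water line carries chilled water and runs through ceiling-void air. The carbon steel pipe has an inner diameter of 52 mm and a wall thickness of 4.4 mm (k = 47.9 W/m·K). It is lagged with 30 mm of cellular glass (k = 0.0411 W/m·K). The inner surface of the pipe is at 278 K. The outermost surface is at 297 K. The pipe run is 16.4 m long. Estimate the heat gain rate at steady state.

Cylindrical conduction, so R = ln(r₂/r₁)/(2πkL) per layer, in series:
R_carbon steel pipe wall = ln(30.4/26)/(2π×47.9×16.4) = 3.168×10^-5 K/W
R_cellular glass = ln(60.4/30.4)/(2π×0.0411×16.4) = 0.1621 K/W
R_total = 0.1621 K/W
Q = ΔT/R_total = 19/0.1621

Q ≈ 117 W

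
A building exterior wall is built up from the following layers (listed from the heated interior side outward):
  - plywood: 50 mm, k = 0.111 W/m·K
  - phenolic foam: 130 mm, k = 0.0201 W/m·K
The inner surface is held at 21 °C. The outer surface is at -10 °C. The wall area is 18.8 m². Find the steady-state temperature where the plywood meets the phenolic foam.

Model the wall as resistances in series:
R_plywood = L/(kA) = 0.05/(0.111×18.8) = 0.02396 K/W
R_phenolic foam = L/(kA) = 0.13/(0.0201×18.8) = 0.344 K/W
R_total = 0.368 K/W;  Q = ΔT/R_total = 31/0.368 = 84.24 W
T_interface = T_inner − Q·ΣR(inner→interface) = 21 − 84.2×0.02396

T ≈ 19 °C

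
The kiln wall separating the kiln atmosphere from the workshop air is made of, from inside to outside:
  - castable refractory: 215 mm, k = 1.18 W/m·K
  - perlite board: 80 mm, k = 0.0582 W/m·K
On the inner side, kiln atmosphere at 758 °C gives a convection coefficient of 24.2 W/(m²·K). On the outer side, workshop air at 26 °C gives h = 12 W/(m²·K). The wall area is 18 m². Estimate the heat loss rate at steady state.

Model the wall as resistances in series:
R_inner film = 1/(h_i·A) = 1/(24.2×18) = 0.002296 K/W
R_castable refractory = L/(kA) = 0.215/(1.18×18) = 0.01012 K/W
R_perlite board = L/(kA) = 0.08/(0.0582×18) = 0.07637 K/W
R_outer film = 1/(h_o·A) = 1/(12×18) = 0.00463 K/W
R_total = 0.09341 K/W
Q = ΔT / R_total = 732 / 0.09341

Q ≈ 7840 W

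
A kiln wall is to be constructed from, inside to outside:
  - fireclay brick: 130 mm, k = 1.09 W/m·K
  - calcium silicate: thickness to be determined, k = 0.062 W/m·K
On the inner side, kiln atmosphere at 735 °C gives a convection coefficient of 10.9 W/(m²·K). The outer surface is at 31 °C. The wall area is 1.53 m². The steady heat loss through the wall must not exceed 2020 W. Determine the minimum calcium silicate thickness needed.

L ≈ 20 mm

Thermal resistances in series:
R_inner film = 1/(h_i·A) = 1/(10.9×1.53) = 0.05996 K/W
R_fireclay brick = L/(kA) = 0.13/(1.09×1.53) = 0.07795 K/W
Sum of the known resistances R_other = 0.1379 K/W
Required total resistance R_tot = ΔT/Q_allow = 704/2020 = 0.3485 K/W
R_calcium silicate = R_tot − R_other = 0.2106 K/W
L = R·k·A = 0.2106×0.062×1.53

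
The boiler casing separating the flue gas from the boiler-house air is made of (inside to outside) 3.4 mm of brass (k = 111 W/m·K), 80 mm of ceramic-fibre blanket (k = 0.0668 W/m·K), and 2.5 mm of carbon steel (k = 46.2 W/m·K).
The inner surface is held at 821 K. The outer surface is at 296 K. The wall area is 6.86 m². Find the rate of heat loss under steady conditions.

Q ≈ 3010 W

Series thermal resistances:
R_brass = L/(kA) = 0.0034/(111×6.86) = 4.465×10^-6 K/W
R_ceramic-fibre blanket = L/(kA) = 0.08/(0.0668×6.86) = 0.1746 K/W
R_carbon steel = L/(kA) = 0.0025/(46.2×6.86) = 7.888×10^-6 K/W
R_total = 0.1746 K/W
Q = ΔT / R_total = 525 / 0.1746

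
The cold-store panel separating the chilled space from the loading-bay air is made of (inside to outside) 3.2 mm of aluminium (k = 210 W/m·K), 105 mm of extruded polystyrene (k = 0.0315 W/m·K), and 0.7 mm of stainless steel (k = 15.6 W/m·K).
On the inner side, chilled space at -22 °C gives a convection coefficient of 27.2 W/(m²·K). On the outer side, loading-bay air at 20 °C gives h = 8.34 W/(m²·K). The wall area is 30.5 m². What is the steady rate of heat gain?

Treating each layer as a thermal resistance in series:
R_inner film = 1/(h_i·A) = 1/(27.2×30.5) = 0.001205 K/W
R_aluminium = L/(kA) = 0.0032/(210×30.5) = 4.996×10^-7 K/W
R_extruded polystyrene = L/(kA) = 0.105/(0.0315×30.5) = 0.1093 K/W
R_stainless steel = L/(kA) = 0.0007/(15.6×30.5) = 1.471×10^-6 K/W
R_outer film = 1/(h_o·A) = 1/(8.34×30.5) = 0.003931 K/W
R_total = 0.1144 K/W
Q = ΔT / R_total = 42 / 0.1144

Q ≈ 367 W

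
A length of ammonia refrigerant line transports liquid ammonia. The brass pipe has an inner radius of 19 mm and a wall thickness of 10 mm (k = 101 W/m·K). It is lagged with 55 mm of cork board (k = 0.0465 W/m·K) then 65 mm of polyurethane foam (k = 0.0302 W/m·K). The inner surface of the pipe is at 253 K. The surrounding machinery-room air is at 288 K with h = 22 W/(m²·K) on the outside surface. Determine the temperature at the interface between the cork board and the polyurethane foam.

Treating each annulus and film as a series resistance:
R_brass pipe wall = ln(29/19)/(2π×101×1) = 6.663×10^-4 K/W
R_cork board = ln(84/29)/(2π×0.0465×1) = 3.64 K/W
R_polyurethane foam = ln(149/84)/(2π×0.0302×1) = 3.02 K/W
R_outer film = 1/(h_o·2πr_oL) = 1/(22×2π×0.149×1) = 0.04855 K/W
R_total = 6.71 K/W
Q = ΔT/R_total = 35/6.71
Q = 5.22 W/m
T_interface = T_inner + Q·ΣR(inner→interface) = 253 + 5.22×3.641

T ≈ 272 K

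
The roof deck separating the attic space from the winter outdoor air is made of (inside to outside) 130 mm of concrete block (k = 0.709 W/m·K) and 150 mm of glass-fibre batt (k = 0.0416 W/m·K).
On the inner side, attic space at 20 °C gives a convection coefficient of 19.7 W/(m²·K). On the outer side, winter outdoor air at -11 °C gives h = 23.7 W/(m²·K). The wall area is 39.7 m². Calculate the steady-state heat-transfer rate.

Q ≈ 317 W

Series thermal resistances:
R_inner film = 1/(h_i·A) = 1/(19.7×39.7) = 0.001279 K/W
R_concrete block = L/(kA) = 0.13/(0.709×39.7) = 0.004619 K/W
R_glass-fibre batt = L/(kA) = 0.15/(0.0416×39.7) = 0.09083 K/W
R_outer film = 1/(h_o·A) = 1/(23.7×39.7) = 0.001063 K/W
R_total = 0.09779 K/W
Q = ΔT / R_total = 31 / 0.09779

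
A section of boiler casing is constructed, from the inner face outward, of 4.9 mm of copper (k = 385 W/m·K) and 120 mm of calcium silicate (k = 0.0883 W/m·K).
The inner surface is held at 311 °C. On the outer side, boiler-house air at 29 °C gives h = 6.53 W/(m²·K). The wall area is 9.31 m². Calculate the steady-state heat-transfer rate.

Q ≈ 1740 W

Series thermal resistances:
R_copper = L/(kA) = 0.0049/(385×9.31) = 1.367×10^-6 K/W
R_calcium silicate = L/(kA) = 0.12/(0.0883×9.31) = 0.146 K/W
R_outer film = 1/(h_o·A) = 1/(6.53×9.31) = 0.01645 K/W
R_total = 0.1624 K/W
Q = ΔT / R_total = 282 / 0.1624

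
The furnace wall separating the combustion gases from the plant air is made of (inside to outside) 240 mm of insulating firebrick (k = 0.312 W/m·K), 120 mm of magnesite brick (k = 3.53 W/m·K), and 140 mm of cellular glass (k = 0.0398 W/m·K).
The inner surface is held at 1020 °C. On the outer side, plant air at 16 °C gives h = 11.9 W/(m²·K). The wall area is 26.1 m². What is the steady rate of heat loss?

Model the wall as resistances in series:
R_insulating firebrick = L/(kA) = 0.24/(0.312×26.1) = 0.02947 K/W
R_magnesite brick = L/(kA) = 0.12/(3.53×26.1) = 0.001302 K/W
R_cellular glass = L/(kA) = 0.14/(0.0398×26.1) = 0.1348 K/W
R_outer film = 1/(h_o·A) = 1/(11.9×26.1) = 0.00322 K/W
R_total = 0.1688 K/W
Q = ΔT / R_total = 1004 / 0.1688

Q ≈ 5950 W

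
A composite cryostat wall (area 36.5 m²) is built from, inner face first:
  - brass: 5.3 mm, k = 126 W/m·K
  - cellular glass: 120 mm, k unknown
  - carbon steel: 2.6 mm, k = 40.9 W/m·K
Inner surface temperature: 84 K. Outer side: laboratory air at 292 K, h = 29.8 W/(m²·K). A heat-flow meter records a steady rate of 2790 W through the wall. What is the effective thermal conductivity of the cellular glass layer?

Series thermal resistances:
R_brass = L/(kA) = 0.0053/(126×36.5) = 1.152×10^-6 K/W
R_carbon steel = L/(kA) = 0.0026/(40.9×36.5) = 1.742×10^-6 K/W
R_outer film = 1/(h_o·A) = 1/(29.8×36.5) = 9.194×10^-4 K/W
Sum of known resistances R_other = 9.223×10^-4 K/W
Total R = ΔT/Q = 208/2790 = 0.07455 K/W
R_cellular glass = R_total − R_other = 0.07363 K/W
k = L/(R·A) = 0.12/(0.07363×36.5)

k ≈ 0.0447 W/(m·K)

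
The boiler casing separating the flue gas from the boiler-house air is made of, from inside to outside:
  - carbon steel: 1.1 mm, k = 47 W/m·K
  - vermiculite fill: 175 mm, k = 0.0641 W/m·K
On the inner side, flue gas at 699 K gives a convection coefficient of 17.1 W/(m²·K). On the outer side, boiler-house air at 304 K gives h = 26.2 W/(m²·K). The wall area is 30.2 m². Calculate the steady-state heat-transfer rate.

Q ≈ 4220 W

Using the resistance-network approach (series):
R_inner film = 1/(h_i·A) = 1/(17.1×30.2) = 0.001936 K/W
R_carbon steel = L/(kA) = 0.0011/(47×30.2) = 7.75×10^-7 K/W
R_vermiculite fill = L/(kA) = 0.175/(0.0641×30.2) = 0.0904 K/W
R_outer film = 1/(h_o·A) = 1/(26.2×30.2) = 0.001264 K/W
R_total = 0.0936 K/W
Q = ΔT / R_total = 395 / 0.0936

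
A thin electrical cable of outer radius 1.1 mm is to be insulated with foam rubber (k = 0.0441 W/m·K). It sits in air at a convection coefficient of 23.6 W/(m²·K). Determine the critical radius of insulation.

r_cr ≈ 1.87 mm

For a cylinder r_cr = k/h = 0.0441/23.6
r_cr = 1.87 mm; since the bare radius (1.1 mm) is below r_cr, adding a thin layer of insulation will *increase* heat loss.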